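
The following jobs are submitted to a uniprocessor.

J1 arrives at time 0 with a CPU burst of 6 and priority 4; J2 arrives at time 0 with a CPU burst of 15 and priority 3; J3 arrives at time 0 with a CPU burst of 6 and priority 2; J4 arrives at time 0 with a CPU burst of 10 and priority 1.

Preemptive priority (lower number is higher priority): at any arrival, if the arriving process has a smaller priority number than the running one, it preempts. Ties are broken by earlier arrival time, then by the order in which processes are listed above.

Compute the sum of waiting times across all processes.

Timeline: | J4 0-10 | J3 10-16 | J2 16-31 | J1 31-37 |
Completion: J1=37  J2=31  J3=16  J4=10
Waiting = turnaround − burst: J1=31, J2=16, J3=10, J4=0
Total waiting = 31 + 16 + 10 + 0 = 57

57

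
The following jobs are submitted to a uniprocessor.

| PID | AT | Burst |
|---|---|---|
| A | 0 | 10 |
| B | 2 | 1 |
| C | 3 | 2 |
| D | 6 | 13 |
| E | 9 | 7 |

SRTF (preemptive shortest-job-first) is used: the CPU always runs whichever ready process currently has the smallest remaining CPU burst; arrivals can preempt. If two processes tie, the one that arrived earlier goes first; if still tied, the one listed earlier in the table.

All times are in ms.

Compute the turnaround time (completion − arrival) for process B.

Timeline: | A 0-2 | B 2-3 | C 3-5 | A 5-13 | E 13-20 | D 20-33 |
Completion: A=13  B=3  C=5  D=33  E=20
Turnaround(B) = completion − arrival = 3 − 2 = 1

1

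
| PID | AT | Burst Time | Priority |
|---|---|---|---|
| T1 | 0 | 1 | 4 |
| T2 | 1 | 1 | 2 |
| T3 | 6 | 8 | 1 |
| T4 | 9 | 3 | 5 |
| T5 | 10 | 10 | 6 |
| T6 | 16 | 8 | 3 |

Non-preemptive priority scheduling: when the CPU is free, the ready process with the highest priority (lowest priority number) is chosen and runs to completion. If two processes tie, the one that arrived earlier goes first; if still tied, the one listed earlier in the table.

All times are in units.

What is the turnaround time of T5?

25

Gantt: | T1 0-1 | T2 1-2 | idle 2-6 | T3 6-14 | T4 14-17 | T6 17-25 | T5 25-35 |
Completion: T1=1  T2=2  T3=14  T4=17  T5=35  T6=25
Turnaround (C−A): T1=1  T2=1  T3=8  T4=8  T5=25  T6=9
Turnaround(T5) = completion − arrival = 35 − 10 = 25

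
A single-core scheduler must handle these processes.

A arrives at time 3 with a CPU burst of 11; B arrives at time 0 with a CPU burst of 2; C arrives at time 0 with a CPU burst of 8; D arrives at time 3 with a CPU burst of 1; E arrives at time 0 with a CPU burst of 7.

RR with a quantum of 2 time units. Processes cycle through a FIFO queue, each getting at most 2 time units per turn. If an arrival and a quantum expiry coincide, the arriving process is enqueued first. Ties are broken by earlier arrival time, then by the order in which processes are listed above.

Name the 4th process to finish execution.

E

Timeline: | B 0-2 | C 2-4 | E 4-6 | A 6-8 | D 8-9 | C 9-11 | E 11-13 | A 13-15 | C 15-17 | E 17-19 | A 19-21 | C 21-23 | E 23-24 | A 24-29 |
Completion: A=29  B=2  C=23  D=9  E=24
Turnaround (C−A): A=26  B=2  C=23  D=6  E=24
Finish order: B → D → C → E → A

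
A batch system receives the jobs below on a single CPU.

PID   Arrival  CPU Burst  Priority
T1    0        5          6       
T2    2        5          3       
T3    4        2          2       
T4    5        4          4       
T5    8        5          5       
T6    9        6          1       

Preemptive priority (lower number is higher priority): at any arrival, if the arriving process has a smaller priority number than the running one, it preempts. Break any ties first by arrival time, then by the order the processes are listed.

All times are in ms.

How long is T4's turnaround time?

Schedule: | T1 0-2 | T2 2-4 | T3 4-6 | T2 6-9 | T6 9-15 | T4 15-19 | T5 19-24 | T1 24-27 |
Completion: T1=27  T2=9  T3=6  T4=19  T5=24  T6=15
Turnaround(T4) = completion − arrival = 19 − 5 = 14

14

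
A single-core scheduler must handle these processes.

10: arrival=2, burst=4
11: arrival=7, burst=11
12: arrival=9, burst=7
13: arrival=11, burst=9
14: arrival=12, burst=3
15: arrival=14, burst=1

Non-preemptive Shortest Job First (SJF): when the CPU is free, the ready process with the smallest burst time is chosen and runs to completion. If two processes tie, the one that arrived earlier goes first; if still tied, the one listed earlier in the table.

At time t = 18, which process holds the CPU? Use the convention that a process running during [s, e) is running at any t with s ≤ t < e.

15

Timeline: | idle 0-2 | 10 2-6 | idle 6-7 | 11 7-18 | 15 18-19 | 14 19-22 | 12 22-29 | 13 29-38 |
Completion: 10=6  11=18  12=29  13=38  14=22  15=19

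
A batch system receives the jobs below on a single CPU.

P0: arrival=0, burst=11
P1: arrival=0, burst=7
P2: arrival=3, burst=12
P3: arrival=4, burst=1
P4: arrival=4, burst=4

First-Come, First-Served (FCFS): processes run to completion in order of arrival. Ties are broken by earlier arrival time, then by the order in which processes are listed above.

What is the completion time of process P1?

Timeline: | P0 0-11 | P1 11-18 | P2 18-30 | P3 30-31 | P4 31-35 |
Completion: P0=11  P1=18  P2=30  P3=31  P4=35

18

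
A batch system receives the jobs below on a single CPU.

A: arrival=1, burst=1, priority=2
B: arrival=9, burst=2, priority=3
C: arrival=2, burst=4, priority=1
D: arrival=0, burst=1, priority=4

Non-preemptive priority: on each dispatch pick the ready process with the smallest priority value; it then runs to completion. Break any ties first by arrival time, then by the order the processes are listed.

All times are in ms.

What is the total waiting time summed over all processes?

Schedule: | D 0-1 | A 1-2 | C 2-6 | idle 6-9 | B 9-11 |
Completion: A=2  B=11  C=6  D=1
Waiting = turnaround − burst: A=0, B=0, C=0, D=0
Total waiting = 0 + 0 + 0 + 0 = 0

0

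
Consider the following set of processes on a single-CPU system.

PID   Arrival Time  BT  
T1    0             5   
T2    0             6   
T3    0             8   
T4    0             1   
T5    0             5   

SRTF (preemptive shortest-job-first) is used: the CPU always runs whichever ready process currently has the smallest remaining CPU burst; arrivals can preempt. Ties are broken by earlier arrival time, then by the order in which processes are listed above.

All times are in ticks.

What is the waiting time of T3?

Gantt: | T4 0-1 | T1 1-6 | T5 6-11 | T2 11-17 | T3 17-25 |
Completion: T1=6  T2=17  T3=25  T4=1  T5=11
Turnaround (C−A): T1=6  T2=17  T3=25  T4=1  T5=11
Waiting(T3) = turnaround − burst = 25 − 8 = 17

17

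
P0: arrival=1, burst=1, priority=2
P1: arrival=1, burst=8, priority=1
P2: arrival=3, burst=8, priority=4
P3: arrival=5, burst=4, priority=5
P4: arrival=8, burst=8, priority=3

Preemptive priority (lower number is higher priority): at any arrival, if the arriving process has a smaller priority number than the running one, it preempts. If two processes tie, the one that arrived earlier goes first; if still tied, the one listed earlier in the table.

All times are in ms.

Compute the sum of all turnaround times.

75

Timeline: | idle 0-1 | P1 1-9 | P0 9-10 | P4 10-18 | P2 18-26 | P3 26-30 |
Completion: P0=10  P1=9  P2=26  P3=30  P4=18
Turnaround (C−A): P0=9  P1=8  P2=23  P3=25  P4=10
Turnaround = completion − arrival: P0=9, P1=8, P2=23, P3=25, P4=10
Total turnaround = 9 + 8 + 23 + 25 + 10 = 75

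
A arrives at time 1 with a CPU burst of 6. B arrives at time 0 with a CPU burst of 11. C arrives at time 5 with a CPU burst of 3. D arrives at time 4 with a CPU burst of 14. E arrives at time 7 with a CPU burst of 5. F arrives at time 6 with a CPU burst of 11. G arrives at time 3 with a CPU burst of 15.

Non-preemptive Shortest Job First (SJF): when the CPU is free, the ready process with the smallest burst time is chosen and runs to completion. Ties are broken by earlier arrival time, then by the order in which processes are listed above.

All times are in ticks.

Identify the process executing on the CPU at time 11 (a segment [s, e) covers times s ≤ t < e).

C

Gantt: | B 0-11 | C 11-14 | E 14-19 | A 19-25 | F 25-36 | D 36-50 | G 50-65 |
Completion: A=25  B=11  C=14  D=50  E=19  F=36  G=65
Turnaround (C−A): A=24  B=11  C=9  D=46  E=12  F=30  G=62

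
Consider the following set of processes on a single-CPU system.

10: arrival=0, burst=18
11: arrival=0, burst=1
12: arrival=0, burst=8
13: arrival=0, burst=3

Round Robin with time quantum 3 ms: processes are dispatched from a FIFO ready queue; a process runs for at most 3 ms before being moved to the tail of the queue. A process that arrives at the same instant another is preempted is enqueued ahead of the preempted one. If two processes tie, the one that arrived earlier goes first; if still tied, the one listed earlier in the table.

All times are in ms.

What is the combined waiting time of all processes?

35

Gantt: | 10 0-3 | 11 3-4 | 12 4-7 | 13 7-10 | 10 10-13 | 12 13-16 | 10 16-19 | 12 19-21 | 10 21-30 |
Completion: 10=30  11=4  12=21  13=10
Waiting = turnaround − burst: 10=12, 11=3, 12=13, 13=7
Total waiting = 12 + 3 + 13 + 7 = 35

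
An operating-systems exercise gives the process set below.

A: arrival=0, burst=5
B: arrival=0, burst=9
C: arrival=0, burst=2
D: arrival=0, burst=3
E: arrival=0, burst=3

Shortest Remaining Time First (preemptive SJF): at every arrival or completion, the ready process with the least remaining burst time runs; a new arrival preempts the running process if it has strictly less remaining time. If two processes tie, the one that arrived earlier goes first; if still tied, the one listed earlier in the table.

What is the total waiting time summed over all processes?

28

Schedule: | C 0-2 | D 2-5 | E 5-8 | A 8-13 | B 13-22 |
Completion: A=13  B=22  C=2  D=5  E=8
Turnaround (C−A): A=13  B=22  C=2  D=5  E=8
Waiting = turnaround − burst: A=8, B=13, C=0, D=2, E=5
Total waiting = 8 + 13 + 0 + 2 + 5 = 28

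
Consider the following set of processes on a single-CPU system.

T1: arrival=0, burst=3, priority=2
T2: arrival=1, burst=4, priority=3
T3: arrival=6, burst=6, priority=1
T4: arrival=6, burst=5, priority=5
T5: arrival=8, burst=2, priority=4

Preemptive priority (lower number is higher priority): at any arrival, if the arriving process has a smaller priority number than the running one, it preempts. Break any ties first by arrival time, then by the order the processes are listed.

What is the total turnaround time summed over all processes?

42

Timeline: | T1 0-3 | T2 3-6 | T3 6-12 | T2 12-13 | T5 13-15 | T4 15-20 |
Completion: T1=3  T2=13  T3=12  T4=20  T5=15
Turnaround = completion − arrival: T1=3, T2=12, T3=6, T4=14, T5=7
Total turnaround = 3 + 12 + 6 + 14 + 7 = 42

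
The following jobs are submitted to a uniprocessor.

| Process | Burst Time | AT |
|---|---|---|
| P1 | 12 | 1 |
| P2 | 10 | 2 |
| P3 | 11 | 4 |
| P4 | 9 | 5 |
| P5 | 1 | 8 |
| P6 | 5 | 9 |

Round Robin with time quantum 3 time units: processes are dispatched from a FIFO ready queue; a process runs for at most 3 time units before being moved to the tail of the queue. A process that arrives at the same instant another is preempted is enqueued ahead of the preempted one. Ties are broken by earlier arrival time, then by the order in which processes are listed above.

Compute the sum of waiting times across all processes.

Gantt: | idle 0-1 | P1 1-4 | P2 4-7 | P3 7-10 | P1 10-13 | P4 13-16 | P2 16-19 | P5 19-20 | P6 20-23 | P3 23-26 | P1 26-29 | P4 29-32 | P2 32-35 | P6 35-37 | P3 37-40 | P1 40-43 | P4 43-46 | P2 46-47 | P3 47-49 |
Completion: P1=43  P2=47  P3=49  P4=46  P5=20  P6=37
Waiting = turnaround − burst: P1=30, P2=35, P3=34, P4=32, P5=11, P6=23
Total waiting = 30 + 35 + 34 + 32 + 11 + 23 = 165

165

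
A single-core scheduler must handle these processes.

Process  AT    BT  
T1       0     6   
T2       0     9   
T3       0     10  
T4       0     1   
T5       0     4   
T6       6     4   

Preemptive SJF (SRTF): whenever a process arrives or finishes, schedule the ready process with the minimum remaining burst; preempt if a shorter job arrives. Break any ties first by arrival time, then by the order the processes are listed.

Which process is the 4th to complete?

Gantt: | T4 0-1 | T5 1-5 | T1 5-6 | T6 6-10 | T1 10-15 | T2 15-24 | T3 24-34 |
Completion: T1=15  T2=24  T3=34  T4=1  T5=5  T6=10
Turnaround (C−A): T1=15  T2=24  T3=34  T4=1  T5=5  T6=4
Finish order: T4 → T5 → T6 → T1 → T2 → T3

T1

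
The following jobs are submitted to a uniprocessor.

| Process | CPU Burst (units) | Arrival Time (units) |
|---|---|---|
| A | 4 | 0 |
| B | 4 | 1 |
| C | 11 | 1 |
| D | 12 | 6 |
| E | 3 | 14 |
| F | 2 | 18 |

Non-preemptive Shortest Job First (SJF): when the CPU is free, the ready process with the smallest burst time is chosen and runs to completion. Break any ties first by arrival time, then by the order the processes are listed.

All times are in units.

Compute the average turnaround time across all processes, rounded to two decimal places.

12.00

Gantt: | A 0-4 | B 4-8 | C 8-19 | F 19-21 | E 21-24 | D 24-36 |
Completion: A=4  B=8  C=19  D=36  E=24  F=21
Turnaround (C−A): A=4  B=7  C=18  D=30  E=10  F=3
Turnaround times: A=4, B=7, C=18, D=30, E=10, F=3
Average turnaround = (4+7+18+30+10+3) / 6 = 72/6 = 12.00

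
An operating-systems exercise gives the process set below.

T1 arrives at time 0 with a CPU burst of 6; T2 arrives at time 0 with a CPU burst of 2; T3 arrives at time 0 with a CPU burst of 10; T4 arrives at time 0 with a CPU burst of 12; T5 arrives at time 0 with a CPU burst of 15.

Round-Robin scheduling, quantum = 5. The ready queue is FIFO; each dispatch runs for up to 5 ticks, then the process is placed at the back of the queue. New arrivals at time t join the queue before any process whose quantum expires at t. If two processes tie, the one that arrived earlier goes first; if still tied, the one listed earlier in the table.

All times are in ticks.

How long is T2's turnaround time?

Gantt: | T1 0-5 | T2 5-7 | T3 7-12 | T4 12-17 | T5 17-22 | T1 22-23 | T3 23-28 | T4 28-33 | T5 33-38 | T4 38-40 | T5 40-45 |
Completion: T1=23  T2=7  T3=28  T4=40  T5=45
Turnaround(T2) = completion − arrival = 7 − 0 = 7

7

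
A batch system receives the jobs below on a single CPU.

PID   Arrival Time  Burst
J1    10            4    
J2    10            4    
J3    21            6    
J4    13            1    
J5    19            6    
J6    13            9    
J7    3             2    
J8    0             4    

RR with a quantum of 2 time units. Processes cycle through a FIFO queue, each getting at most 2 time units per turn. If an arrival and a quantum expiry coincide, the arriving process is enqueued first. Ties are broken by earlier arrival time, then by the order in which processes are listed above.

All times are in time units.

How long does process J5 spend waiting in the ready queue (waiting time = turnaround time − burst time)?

10

Timeline: | J8 0-4 | J7 4-6 | idle 6-10 | J1 10-12 | J2 12-14 | J1 14-16 | J4 16-17 | J6 17-19 | J2 19-21 | J5 21-23 | J6 23-25 | J3 25-27 | J5 27-29 | J6 29-31 | J3 31-33 | J5 33-35 | J6 35-37 | J3 37-39 | J6 39-40 |
Completion: J1=16  J2=21  J3=39  J4=17  J5=35  J6=40  J7=6  J8=4
Turnaround (C−A): J1=6  J2=11  J3=18  J4=4  J5=16  J6=27  J7=3  J8=4
Waiting(J5) = turnaround − burst = 16 − 6 = 10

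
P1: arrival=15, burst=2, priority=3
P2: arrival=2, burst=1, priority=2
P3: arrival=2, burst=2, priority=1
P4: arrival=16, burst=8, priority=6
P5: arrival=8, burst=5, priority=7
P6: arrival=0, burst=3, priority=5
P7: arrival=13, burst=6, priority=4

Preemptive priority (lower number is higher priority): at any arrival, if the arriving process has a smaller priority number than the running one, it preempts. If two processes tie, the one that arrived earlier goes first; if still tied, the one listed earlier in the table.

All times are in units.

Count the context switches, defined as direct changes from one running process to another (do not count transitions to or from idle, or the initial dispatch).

Timeline: | P6 0-2 | P3 2-4 | P2 4-5 | P6 5-6 | idle 6-8 | P5 8-13 | P7 13-15 | P1 15-17 | P7 17-21 | P4 21-29 |
Completion: P1=17  P2=5  P3=4  P4=29  P5=13  P6=6  P7=21
Turnaround (C−A): P1=2  P2=3  P3=2  P4=13  P5=5  P6=6  P7=8

7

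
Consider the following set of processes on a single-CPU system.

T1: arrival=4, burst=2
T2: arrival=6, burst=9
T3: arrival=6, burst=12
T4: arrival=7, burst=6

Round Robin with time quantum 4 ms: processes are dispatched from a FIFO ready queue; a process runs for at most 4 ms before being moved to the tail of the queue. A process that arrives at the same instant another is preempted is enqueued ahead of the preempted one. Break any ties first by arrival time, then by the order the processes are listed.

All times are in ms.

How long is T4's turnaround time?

Schedule: | idle 0-4 | T1 4-6 | T2 6-10 | T3 10-14 | T4 14-18 | T2 18-22 | T3 22-26 | T4 26-28 | T2 28-29 | T3 29-33 |
Completion: T1=6  T2=29  T3=33  T4=28
Turnaround(T4) = completion − arrival = 28 − 7 = 21

21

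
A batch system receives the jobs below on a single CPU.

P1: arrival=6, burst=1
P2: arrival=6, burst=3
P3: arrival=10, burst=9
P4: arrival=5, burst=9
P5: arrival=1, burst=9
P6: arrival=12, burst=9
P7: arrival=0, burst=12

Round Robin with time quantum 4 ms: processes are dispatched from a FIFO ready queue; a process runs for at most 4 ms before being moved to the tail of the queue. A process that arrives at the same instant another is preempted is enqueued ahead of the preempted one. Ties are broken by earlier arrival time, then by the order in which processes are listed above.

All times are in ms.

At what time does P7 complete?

Timeline: | P7 0-4 | P5 4-8 | P7 8-12 | P4 12-16 | P1 16-17 | P2 17-20 | P5 20-24 | P3 24-28 | P6 28-32 | P7 32-36 | P4 36-40 | P5 40-41 | P3 41-45 | P6 45-49 | P4 49-50 | P3 50-51 | P6 51-52 |
Completion: P1=17  P2=20  P3=51  P4=50  P5=41  P6=52  P7=36
Turnaround (C−A): P1=11  P2=14  P3=41  P4=45  P5=40  P6=40  P7=36

36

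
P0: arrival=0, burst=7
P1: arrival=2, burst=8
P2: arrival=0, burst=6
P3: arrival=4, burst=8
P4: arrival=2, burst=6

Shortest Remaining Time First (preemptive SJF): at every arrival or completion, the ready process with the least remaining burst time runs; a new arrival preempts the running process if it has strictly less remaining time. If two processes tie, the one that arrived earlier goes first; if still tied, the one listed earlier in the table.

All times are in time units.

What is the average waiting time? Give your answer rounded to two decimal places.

11.20

Timeline: | P2 0-6 | P4 6-12 | P0 12-19 | P1 19-27 | P3 27-35 |
Completion: P0=19  P1=27  P2=6  P3=35  P4=12
Turnaround (C−A): P0=19  P1=25  P2=6  P3=31  P4=10
Waiting times: P0=12, P1=17, P2=0, P3=23, P4=4
Average waiting = (12+17+0+23+4) / 5 = 56/5 = 11.20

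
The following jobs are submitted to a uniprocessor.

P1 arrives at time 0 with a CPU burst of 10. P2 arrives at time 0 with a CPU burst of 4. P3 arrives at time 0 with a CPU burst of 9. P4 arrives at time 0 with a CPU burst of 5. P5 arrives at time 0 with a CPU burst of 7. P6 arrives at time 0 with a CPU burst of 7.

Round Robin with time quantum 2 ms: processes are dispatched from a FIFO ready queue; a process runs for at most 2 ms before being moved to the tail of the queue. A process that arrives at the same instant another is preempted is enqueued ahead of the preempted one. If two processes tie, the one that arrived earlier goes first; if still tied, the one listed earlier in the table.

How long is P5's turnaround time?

Gantt: | P1 0-2 | P2 2-4 | P3 4-6 | P4 6-8 | P5 8-10 | P6 10-12 | P1 12-14 | P2 14-16 | P3 16-18 | P4 18-20 | P5 20-22 | P6 22-24 | P1 24-26 | P3 26-28 | P4 28-29 | P5 29-31 | P6 31-33 | P1 33-35 | P3 35-37 | P5 37-38 | P6 38-39 | P1 39-41 | P3 41-42 |
Completion: P1=41  P2=16  P3=42  P4=29  P5=38  P6=39
Turnaround (C−A): P1=41  P2=16  P3=42  P4=29  P5=38  P6=39
Turnaround(P5) = completion − arrival = 38 − 0 = 38

38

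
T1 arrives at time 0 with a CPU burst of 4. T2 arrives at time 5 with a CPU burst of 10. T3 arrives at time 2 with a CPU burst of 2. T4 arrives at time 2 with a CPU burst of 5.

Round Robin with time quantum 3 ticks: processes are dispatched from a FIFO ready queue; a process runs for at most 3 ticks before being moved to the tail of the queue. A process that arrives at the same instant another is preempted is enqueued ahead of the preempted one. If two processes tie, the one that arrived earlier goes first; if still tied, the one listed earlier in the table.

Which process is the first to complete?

T3

Schedule: | T1 0-3 | T3 3-5 | T4 5-8 | T1 8-9 | T2 9-12 | T4 12-14 | T2 14-21 |
Completion: T1=9  T2=21  T3=5  T4=14
Finish order: T3 → T1 → T4 → T2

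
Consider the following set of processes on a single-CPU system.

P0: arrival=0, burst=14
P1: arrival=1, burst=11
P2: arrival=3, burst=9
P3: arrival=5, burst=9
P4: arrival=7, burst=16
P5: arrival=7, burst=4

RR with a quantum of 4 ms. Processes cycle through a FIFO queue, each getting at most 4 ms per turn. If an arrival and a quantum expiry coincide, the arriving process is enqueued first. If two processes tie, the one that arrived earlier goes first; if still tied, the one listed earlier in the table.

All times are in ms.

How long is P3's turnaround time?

Schedule: | P0 0-4 | P1 4-8 | P2 8-12 | P0 12-16 | P3 16-20 | P4 20-24 | P5 24-28 | P1 28-32 | P2 32-36 | P0 36-40 | P3 40-44 | P4 44-48 | P1 48-51 | P2 51-52 | P0 52-54 | P3 54-55 | P4 55-63 |
Completion: P0=54  P1=51  P2=52  P3=55  P4=63  P5=28
Turnaround(P3) = completion − arrival = 55 − 5 = 50

50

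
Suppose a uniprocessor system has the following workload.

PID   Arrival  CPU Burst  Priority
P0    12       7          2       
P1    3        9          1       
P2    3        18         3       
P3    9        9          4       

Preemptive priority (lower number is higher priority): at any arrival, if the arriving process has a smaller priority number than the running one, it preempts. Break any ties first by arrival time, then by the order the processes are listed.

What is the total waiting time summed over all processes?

Timeline: | idle 0-3 | P1 3-12 | P0 12-19 | P2 19-37 | P3 37-46 |
Completion: P0=19  P1=12  P2=37  P3=46
Waiting = turnaround − burst: P0=0, P1=0, P2=16, P3=28
Total waiting = 0 + 0 + 16 + 28 = 44

44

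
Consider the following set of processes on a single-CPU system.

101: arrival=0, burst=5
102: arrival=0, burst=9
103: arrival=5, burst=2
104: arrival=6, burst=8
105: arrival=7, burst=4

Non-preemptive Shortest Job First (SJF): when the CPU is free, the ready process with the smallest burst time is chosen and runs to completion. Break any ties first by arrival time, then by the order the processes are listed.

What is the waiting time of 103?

0

Gantt: | 101 0-5 | 103 5-7 | 105 7-11 | 104 11-19 | 102 19-28 |
Completion: 101=5  102=28  103=7  104=19  105=11
Turnaround (C−A): 101=5  102=28  103=2  104=13  105=4
Waiting(103) = turnaround − burst = 2 − 2 = 0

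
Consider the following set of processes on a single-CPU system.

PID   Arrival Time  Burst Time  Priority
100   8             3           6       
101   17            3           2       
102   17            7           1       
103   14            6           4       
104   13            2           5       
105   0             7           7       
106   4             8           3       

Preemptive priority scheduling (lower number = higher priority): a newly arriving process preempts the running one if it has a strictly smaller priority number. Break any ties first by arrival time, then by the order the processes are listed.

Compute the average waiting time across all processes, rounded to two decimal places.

Timeline: | 105 0-4 | 106 4-12 | 100 12-13 | 104 13-14 | 103 14-17 | 102 17-24 | 101 24-27 | 103 27-30 | 104 30-31 | 100 31-33 | 105 33-36 |
Completion: 100=33  101=27  102=24  103=30  104=31  105=36  106=12
Turnaround (C−A): 100=25  101=10  102=7  103=16  104=18  105=36  106=8
Waiting times: 100=22, 101=7, 102=0, 103=10, 104=16, 105=29, 106=0
Average waiting = (22+7+0+10+16+29+0) / 7 = 84/7 = 12.00

12.00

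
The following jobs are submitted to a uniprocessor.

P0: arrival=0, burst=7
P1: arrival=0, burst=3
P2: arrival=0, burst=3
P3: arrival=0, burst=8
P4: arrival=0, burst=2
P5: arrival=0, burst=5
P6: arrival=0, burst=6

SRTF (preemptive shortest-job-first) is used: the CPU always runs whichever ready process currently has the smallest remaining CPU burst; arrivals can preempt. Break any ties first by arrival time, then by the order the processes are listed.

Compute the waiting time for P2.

Timeline: | P4 0-2 | P1 2-5 | P2 5-8 | P5 8-13 | P6 13-19 | P0 19-26 | P3 26-34 |
Completion: P0=26  P1=5  P2=8  P3=34  P4=2  P5=13  P6=19
Turnaround (C−A): P0=26  P1=5  P2=8  P3=34  P4=2  P5=13  P6=19
Waiting(P2) = turnaround − burst = 8 − 3 = 5

5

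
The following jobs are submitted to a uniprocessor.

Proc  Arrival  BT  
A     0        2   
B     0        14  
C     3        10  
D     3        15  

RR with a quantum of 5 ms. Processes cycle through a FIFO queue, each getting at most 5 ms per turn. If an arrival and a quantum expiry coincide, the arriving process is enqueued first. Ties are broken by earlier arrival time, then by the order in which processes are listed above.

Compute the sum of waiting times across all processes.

Timeline: | A 0-2 | B 2-7 | C 7-12 | D 12-17 | B 17-22 | C 22-27 | D 27-32 | B 32-36 | D 36-41 |
Completion: A=2  B=36  C=27  D=41
Turnaround (C−A): A=2  B=36  C=24  D=38
Waiting = turnaround − burst: A=0, B=22, C=14, D=23
Total waiting = 0 + 22 + 14 + 23 = 59

59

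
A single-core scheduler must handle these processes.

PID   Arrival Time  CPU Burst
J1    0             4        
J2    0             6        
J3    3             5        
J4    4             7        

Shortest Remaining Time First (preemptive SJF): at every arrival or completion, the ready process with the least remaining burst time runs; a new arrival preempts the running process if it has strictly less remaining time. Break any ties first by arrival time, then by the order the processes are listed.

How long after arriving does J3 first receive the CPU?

1

Timeline: | J1 0-4 | J3 4-9 | J2 9-15 | J4 15-22 |
Completion: J1=4  J2=15  J3=9  J4=22
Response(J3) = first start − arrival = 4 − 3 = 1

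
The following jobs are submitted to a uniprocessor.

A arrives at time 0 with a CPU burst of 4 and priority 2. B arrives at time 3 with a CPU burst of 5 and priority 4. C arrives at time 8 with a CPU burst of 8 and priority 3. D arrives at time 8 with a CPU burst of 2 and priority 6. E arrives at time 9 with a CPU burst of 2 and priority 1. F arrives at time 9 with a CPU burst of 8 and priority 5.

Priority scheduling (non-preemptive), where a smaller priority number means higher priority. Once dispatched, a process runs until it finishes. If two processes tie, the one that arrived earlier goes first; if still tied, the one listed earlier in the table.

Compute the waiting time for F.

10

Schedule: | A 0-4 | B 4-9 | E 9-11 | C 11-19 | F 19-27 | D 27-29 |
Completion: A=4  B=9  C=19  D=29  E=11  F=27
Waiting(F) = turnaround − burst = 18 − 8 = 10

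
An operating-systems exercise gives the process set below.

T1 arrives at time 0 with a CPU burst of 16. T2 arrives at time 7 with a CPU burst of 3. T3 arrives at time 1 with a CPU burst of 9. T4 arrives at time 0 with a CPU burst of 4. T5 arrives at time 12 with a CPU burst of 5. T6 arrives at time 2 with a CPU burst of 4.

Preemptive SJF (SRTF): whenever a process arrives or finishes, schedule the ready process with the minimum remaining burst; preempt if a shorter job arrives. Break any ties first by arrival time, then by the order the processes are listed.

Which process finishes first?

Gantt: | T4 0-4 | T6 4-8 | T2 8-11 | T3 11-12 | T5 12-17 | T3 17-25 | T1 25-41 |
Completion: T1=41  T2=11  T3=25  T4=4  T5=17  T6=8
Turnaround (C−A): T1=41  T2=4  T3=24  T4=4  T5=5  T6=6
Finish order: T4 → T6 → T2 → T5 → T3 → T1

T4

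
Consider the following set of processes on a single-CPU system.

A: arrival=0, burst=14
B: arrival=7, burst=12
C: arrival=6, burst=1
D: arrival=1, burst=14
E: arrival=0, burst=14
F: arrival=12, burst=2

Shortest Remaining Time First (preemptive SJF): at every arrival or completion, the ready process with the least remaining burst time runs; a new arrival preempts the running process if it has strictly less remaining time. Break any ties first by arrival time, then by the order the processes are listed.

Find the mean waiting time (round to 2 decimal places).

Gantt: | A 0-6 | C 6-7 | A 7-12 | F 12-14 | A 14-17 | B 17-29 | E 29-43 | D 43-57 |
Completion: A=17  B=29  C=7  D=57  E=43  F=14
Turnaround (C−A): A=17  B=22  C=1  D=56  E=43  F=2
Waiting times: A=3, B=10, C=0, D=42, E=29, F=0
Average waiting = (3+10+0+42+29+0) / 6 = 84/6 = 14.00

14.00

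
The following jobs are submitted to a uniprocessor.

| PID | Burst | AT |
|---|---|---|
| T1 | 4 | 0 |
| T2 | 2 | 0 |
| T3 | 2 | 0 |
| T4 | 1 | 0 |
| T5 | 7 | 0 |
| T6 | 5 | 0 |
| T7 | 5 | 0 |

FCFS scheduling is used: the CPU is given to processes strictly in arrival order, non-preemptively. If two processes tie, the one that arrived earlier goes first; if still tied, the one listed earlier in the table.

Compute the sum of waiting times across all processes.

Timeline: | T1 0-4 | T2 4-6 | T3 6-8 | T4 8-9 | T5 9-16 | T6 16-21 | T7 21-26 |
Completion: T1=4  T2=6  T3=8  T4=9  T5=16  T6=21  T7=26
Turnaround (C−A): T1=4  T2=6  T3=8  T4=9  T5=16  T6=21  T7=26
Waiting = turnaround − burst: T1=0, T2=4, T3=6, T4=8, T5=9, T6=16, T7=21
Total waiting = 0 + 4 + 6 + 8 + 9 + 16 + 21 = 64

64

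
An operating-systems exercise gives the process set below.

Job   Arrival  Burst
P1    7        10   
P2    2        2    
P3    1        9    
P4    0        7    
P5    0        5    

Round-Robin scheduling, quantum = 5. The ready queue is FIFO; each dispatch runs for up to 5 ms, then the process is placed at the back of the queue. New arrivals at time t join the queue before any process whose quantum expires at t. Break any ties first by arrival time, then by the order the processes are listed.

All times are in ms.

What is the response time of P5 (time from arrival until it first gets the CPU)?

5

Gantt: | P4 0-5 | P5 5-10 | P3 10-15 | P2 15-17 | P4 17-19 | P1 19-24 | P3 24-28 | P1 28-33 |
Completion: P1=33  P2=17  P3=28  P4=19  P5=10
Response(P5) = first start − arrival = 5 − 0 = 5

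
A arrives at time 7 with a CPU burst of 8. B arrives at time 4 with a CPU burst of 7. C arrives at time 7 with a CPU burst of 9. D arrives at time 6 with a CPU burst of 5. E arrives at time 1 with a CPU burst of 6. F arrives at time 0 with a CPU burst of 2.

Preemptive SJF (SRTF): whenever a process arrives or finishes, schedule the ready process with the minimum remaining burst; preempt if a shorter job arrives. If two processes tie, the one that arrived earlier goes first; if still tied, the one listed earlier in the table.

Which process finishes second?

Gantt: | F 0-2 | E 2-8 | D 8-13 | B 13-20 | A 20-28 | C 28-37 |
Completion: A=28  B=20  C=37  D=13  E=8  F=2
Turnaround (C−A): A=21  B=16  C=30  D=7  E=7  F=2
Finish order: F → E → D → B → A → C

E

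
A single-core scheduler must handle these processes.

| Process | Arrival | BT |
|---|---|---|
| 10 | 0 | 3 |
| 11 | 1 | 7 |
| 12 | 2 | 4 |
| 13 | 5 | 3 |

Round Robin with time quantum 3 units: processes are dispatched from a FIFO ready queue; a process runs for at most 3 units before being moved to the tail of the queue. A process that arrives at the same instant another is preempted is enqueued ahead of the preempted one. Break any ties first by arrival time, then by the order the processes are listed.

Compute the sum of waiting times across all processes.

Gantt: | 10 0-3 | 11 3-6 | 12 6-9 | 13 9-12 | 11 12-15 | 12 15-16 | 11 16-17 |
Completion: 10=3  11=17  12=16  13=12
Turnaround (C−A): 10=3  11=16  12=14  13=7
Waiting = turnaround − burst: 10=0, 11=9, 12=10, 13=4
Total waiting = 0 + 9 + 10 + 4 = 23

23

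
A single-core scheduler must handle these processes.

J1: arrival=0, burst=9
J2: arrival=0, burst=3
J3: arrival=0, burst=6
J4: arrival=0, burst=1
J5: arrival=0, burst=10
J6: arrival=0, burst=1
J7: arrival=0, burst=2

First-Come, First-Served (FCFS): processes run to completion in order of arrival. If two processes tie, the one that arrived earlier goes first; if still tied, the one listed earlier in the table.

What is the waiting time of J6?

29

Schedule: | J1 0-9 | J2 9-12 | J3 12-18 | J4 18-19 | J5 19-29 | J6 29-30 | J7 30-32 |
Completion: J1=9  J2=12  J3=18  J4=19  J5=29  J6=30  J7=32
Waiting(J6) = turnaround − burst = 30 − 1 = 29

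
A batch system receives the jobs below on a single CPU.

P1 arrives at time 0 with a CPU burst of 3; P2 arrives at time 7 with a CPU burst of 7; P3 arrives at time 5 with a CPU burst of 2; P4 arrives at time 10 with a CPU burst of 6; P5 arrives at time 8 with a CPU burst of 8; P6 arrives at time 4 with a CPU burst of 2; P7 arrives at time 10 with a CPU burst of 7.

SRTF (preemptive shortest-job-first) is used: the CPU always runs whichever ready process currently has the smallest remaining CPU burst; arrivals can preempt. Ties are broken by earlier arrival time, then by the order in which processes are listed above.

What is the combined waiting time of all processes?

Schedule: | P1 0-3 | idle 3-4 | P6 4-6 | P3 6-8 | P2 8-15 | P4 15-21 | P7 21-28 | P5 28-36 |
Completion: P1=3  P2=15  P3=8  P4=21  P5=36  P6=6  P7=28
Waiting = turnaround − burst: P1=0, P2=1, P3=1, P4=5, P5=20, P6=0, P7=11
Total waiting = 0 + 1 + 1 + 5 + 20 + 0 + 11 = 38

38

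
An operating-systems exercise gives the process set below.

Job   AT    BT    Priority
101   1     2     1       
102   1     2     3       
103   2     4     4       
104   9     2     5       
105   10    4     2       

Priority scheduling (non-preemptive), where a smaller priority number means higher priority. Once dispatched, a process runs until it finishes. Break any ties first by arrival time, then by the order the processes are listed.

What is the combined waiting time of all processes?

6

Schedule: | idle 0-1 | 101 1-3 | 102 3-5 | 103 5-9 | 104 9-11 | 105 11-15 |
Completion: 101=3  102=5  103=9  104=11  105=15
Turnaround (C−A): 101=2  102=4  103=7  104=2  105=5
Waiting = turnaround − burst: 101=0, 102=2, 103=3, 104=0, 105=1
Total waiting = 0 + 2 + 3 + 0 + 1 = 6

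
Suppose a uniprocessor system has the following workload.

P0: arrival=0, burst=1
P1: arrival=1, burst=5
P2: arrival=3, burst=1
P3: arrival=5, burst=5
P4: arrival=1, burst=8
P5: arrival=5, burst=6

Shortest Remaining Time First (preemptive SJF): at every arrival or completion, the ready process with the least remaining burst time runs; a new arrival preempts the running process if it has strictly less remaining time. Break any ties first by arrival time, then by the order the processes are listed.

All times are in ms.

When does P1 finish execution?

7

Gantt: | P0 0-1 | P1 1-3 | P2 3-4 | P1 4-7 | P3 7-12 | P5 12-18 | P4 18-26 |
Completion: P0=1  P1=7  P2=4  P3=12  P4=26  P5=18
Turnaround (C−A): P0=1  P1=6  P2=1  P3=7  P4=25  P5=13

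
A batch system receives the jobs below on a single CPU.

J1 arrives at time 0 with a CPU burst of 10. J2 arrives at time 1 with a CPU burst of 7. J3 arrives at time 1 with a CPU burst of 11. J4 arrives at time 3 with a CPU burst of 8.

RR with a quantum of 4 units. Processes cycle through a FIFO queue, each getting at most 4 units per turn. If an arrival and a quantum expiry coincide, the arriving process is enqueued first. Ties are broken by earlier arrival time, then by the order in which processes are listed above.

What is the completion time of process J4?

31

Schedule: | J1 0-4 | J2 4-8 | J3 8-12 | J4 12-16 | J1 16-20 | J2 20-23 | J3 23-27 | J4 27-31 | J1 31-33 | J3 33-36 |
Completion: J1=33  J2=23  J3=36  J4=31
Turnaround (C−A): J1=33  J2=22  J3=35  J4=28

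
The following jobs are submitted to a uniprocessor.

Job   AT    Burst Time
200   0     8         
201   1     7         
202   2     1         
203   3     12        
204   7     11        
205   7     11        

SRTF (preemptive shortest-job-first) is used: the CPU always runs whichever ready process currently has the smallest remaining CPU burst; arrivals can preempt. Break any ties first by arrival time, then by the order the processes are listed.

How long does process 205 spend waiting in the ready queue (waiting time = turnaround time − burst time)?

Gantt: | 200 0-2 | 202 2-3 | 200 3-9 | 201 9-16 | 204 16-27 | 205 27-38 | 203 38-50 |
Completion: 200=9  201=16  202=3  203=50  204=27  205=38
Waiting(205) = turnaround − burst = 31 − 11 = 20

20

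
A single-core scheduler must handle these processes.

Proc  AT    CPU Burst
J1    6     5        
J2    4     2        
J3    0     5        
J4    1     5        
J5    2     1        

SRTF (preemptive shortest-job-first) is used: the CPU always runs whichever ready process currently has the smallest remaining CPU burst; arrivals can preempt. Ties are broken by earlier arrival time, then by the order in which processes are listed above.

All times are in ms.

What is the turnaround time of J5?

Timeline: | J3 0-2 | J5 2-3 | J3 3-6 | J2 6-8 | J4 8-13 | J1 13-18 |
Completion: J1=18  J2=8  J3=6  J4=13  J5=3
Turnaround (C−A): J1=12  J2=4  J3=6  J4=12  J5=1
Turnaround(J5) = completion − arrival = 3 − 2 = 1

1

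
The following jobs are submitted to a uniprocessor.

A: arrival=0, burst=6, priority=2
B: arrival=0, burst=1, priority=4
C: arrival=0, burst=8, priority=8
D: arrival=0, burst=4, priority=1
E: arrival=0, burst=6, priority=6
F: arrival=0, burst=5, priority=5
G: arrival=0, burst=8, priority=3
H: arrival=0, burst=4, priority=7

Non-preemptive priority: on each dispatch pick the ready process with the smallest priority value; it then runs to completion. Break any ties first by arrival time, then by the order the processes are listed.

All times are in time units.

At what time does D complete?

4

Schedule: | D 0-4 | A 4-10 | G 10-18 | B 18-19 | F 19-24 | E 24-30 | H 30-34 | C 34-42 |
Completion: A=10  B=19  C=42  D=4  E=30  F=24  G=18  H=34
Turnaround (C−A): A=10  B=19  C=42  D=4  E=30  F=24  G=18  H=34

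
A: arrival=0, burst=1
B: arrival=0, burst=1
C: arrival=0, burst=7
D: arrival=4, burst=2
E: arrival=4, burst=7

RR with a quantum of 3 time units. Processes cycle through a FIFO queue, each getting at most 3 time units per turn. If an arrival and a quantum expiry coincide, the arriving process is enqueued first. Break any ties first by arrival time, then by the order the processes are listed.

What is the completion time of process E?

Gantt: | A 0-1 | B 1-2 | C 2-5 | D 5-7 | E 7-10 | C 10-13 | E 13-16 | C 16-17 | E 17-18 |
Completion: A=1  B=2  C=17  D=7  E=18

18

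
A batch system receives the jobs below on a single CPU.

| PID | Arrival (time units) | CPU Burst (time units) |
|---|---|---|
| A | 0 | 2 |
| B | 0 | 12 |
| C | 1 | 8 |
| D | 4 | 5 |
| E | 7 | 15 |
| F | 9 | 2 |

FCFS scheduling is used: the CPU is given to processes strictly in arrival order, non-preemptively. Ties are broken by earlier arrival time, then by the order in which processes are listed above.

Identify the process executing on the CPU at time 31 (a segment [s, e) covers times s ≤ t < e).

Gantt: | A 0-2 | B 2-14 | C 14-22 | D 22-27 | E 27-42 | F 42-44 |
Completion: A=2  B=14  C=22  D=27  E=42  F=44

E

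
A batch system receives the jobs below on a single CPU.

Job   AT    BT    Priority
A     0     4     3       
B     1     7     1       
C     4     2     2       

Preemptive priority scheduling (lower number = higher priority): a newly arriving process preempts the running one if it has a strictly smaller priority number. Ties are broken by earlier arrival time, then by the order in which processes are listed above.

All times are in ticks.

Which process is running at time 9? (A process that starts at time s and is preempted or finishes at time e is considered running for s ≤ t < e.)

C

Schedule: | A 0-1 | B 1-8 | C 8-10 | A 10-13 |
Completion: A=13  B=8  C=10
Turnaround (C−A): A=13  B=7  C=6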